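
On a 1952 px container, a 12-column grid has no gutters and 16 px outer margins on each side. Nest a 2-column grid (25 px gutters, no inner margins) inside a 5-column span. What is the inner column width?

Outer content = 1952 − 2·16 = 1920 px.
1920 / 12 = 160 px per column.
With no gutters, 5 columns span 5·160 = 800 px.
2 columns + 1 gutter: 2d + 1·25 = 800.
2d = 800 − 25 = 775, so d = 387.5 px.

387.5 px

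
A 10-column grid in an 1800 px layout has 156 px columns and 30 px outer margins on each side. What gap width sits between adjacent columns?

Content width = 1800 − 2·30 = 1740 px.
10·156 + 9g = 1740 → 9g = 180 → g = 20 px.

20 px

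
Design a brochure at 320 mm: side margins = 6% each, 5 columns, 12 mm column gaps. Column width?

46.72 mm

320 × (1 − 2·6%) = 320 × 88% = 281.6 mm for the columns.
5c + 4·12 = 281.6 → 5c = 233.6 → c = 46.72 mm.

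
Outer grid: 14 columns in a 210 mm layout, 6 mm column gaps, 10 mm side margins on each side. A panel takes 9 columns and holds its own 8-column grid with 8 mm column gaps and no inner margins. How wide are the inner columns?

8 mm

Outer content = 210 − 2·10 = 190 mm.
14 columns + 13 column gaps: 14c + 13·6 = 190.
14c = 190 − 78 = 112, so c = 8 mm.
9-column span = 9·8 + 8·6 = 120 mm.
120 − 7·8 = 64; ÷8 gives d = 8 mm.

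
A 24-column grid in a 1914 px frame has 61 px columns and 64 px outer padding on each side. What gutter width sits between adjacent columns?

Take off 128 px of margins, leaving 1786 px.
24·61 + 23g = 1786 → 23g = 322 → g = 14 px.

14 px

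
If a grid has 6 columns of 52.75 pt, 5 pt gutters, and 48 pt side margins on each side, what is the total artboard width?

437.5 pt

Adding margins, columns and gutters: 96 + 316.5 + 25 = 437.5 pt.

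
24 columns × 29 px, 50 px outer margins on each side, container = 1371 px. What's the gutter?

25 px

Content width = 1371 − 2·50 = 1271 px.
24·29 + 23g = 1271 → 23g = 575 → g = 25 px.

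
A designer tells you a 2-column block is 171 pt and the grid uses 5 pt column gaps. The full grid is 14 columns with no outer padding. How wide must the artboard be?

Subtracting 1 column gap of 5 leaves 166 for 2 columns, so c = 83 pt.
Total width: 14·83 + 13·5 = 1227 pt.

1227 pt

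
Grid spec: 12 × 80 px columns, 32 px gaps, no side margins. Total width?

Container = 12·80 + 11·32 = 960 + 352 = 1312 px.

1312 px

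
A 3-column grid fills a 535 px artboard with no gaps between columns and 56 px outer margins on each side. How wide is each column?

Take off 112 px of margins, leaving 423 px.
With no gaps, each column is 423/3 = 141 px.

141 px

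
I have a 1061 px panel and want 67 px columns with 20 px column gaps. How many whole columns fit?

12 columns: 12·67 + 11·20 = 1024 px ≤ 1061.
13 columns: 1111 px > 1061. So 12.

12 columns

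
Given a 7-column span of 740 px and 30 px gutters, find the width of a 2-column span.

190 px

7c + 6·30 = 740 → 7c = 560 → c = 80 px.
2-column span = 2·80 + 1·30 = 190 px.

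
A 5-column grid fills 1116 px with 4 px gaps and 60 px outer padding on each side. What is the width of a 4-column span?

Content width = 1116 − 2·60 = 996 px.
Subtracting 4 gaps of 4 leaves 980 for 5 columns, so c = 196 px.
Span of 4: 4·196 + 3·4 = 784 + 12 = 796 px.

796 px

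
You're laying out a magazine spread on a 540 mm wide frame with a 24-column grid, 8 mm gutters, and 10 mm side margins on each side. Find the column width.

14 mm

Inside the margins: 540 − 20 = 520 mm.
Subtracting 23 gutters of 8 leaves 336 for 24 columns, so c = 14 mm.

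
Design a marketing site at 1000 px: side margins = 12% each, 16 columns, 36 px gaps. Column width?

13.75 px

Margins: 12% × 1000 = 120 px each, so content = 1000 − 240 = 760 px.
16 columns + 15 gaps: 16c + 15·36 = 760.
16c = 760 − 540 = 220, so c = 13.75 px.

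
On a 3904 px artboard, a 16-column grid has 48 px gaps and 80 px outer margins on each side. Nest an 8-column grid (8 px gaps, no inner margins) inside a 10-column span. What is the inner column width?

283.25 px

Subtract both margins: 3904 − 2·80 = 3744 px.
3744 − 15·48 = 3024; ÷16 gives c = 189 px.
Span of 10: 10·189 + 9·48 = 1890 + 432 = 2322 px.
Subtracting 7 gaps of 8 leaves 2266 for 8 columns, so d = 283.25 px.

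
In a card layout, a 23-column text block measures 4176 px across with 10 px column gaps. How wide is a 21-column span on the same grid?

3812 px

23 columns + 22 column gaps: 23c + 22·10 = 4176.
23c = 4176 − 220 = 3956, so c = 172 px.
21 columns plus 20 column gaps: 3612 + 200 = 3812 px.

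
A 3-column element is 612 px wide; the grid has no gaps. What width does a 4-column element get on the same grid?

With no gaps, each column is 612/3 = 204 px.
4-column span = 4·204 = 816 px.

816 px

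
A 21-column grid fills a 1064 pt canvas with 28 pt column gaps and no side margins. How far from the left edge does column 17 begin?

832 pt

1064 − 20·28 = 504; ÷21 gives c = 24 pt.
Before column 17: 16 columns + 16 column gaps.
Offset = 16·(24 + 28) = 16·52 = 832 pt.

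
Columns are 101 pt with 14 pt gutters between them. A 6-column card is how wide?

676 pt

Span of 6: 6·101 + 5·14 = 606 + 70 = 676 pt.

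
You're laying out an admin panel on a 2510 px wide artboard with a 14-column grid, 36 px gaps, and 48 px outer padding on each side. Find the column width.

139 px

Inside the margins: 2510 − 96 = 2414 px.
14c + 13·36 = 2414 → 14c = 1946 → c = 139 px.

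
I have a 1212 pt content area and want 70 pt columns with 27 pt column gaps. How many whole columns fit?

12 columns

12 columns: 12·70 + 11·27 = 1137 pt ≤ 1212.
13 columns: 1234 pt > 1212. So 12.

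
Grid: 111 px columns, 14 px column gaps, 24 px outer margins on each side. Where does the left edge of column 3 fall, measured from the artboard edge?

Before column 3: the margin + 2 columns + 2 column gaps.
Offset = 24 + 2·(111 + 14) = 24 + 250 = 274 px.

274 px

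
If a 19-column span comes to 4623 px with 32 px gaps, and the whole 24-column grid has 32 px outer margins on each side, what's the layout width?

19 columns + 18 gaps: 19c + 18·32 = 4623.
19c = 4623 − 576 = 4047, so c = 213 px.
Adding margins, columns and gutters: 64 + 5112 + 736 = 5912 px.

5912 px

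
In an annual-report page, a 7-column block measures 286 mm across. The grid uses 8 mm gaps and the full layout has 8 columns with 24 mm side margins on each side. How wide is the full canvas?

7c + 6·8 = 286 → 7c = 238 → c = 34 mm.
Total width: 2·24 + 8·34 + 7·8 = 376 mm.

376 mm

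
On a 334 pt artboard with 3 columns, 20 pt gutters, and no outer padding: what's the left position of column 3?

236 pt

334 − 2·20 = 294; ÷3 gives c = 98 pt.
Each column+gutter stride is 118 pt; with no margin, 2 of them is 236 pt.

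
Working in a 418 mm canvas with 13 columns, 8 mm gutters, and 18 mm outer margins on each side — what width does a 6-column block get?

172 mm

Inside the margins: 418 − 36 = 382 mm.
13c + 12·8 = 382 → 13c = 286 → c = 22 mm.
Span of 6: 6·22 + 5·8 = 132 + 40 = 172 mm.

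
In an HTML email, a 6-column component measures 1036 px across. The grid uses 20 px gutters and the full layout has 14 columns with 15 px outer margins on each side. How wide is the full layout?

6 columns + 5 gutters: 6c + 5·20 = 1036.
6c = 1036 − 100 = 936, so c = 156 px.
Layout = 2·15 + 14·156 + 13·20 = 30 + 2184 + 260 = 2474 px.

2474 px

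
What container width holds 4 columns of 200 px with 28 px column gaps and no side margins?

884 px

Summing: 800 + 84 = 884 px.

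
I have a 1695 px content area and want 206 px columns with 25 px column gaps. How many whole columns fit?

7 columns

k columns need k·206 + (k−1)·25 = k·231 − 25.
k·231 − 25 ≤ 1695 → k ≤ 1720 / 231 ≈ 7.45, so k = 7.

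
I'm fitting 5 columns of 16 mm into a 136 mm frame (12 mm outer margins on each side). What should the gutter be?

Content width = 136 − 2·12 = 112 mm.
5 columns take 5·16 = 80 mm; remaining 32 splits into 4 gutters.
g = 32 / 4 = 8 mm.

8 mm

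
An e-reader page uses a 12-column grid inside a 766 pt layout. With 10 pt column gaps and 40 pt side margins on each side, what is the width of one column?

Subtract both margins: 766 − 2·40 = 686 pt.
12c + 11·10 = 686 → 12c = 576 → c = 48 pt.

48 pt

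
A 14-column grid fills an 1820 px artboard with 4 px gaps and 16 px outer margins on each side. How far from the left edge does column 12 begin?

1424 px

Take off 32 px of margins, leaving 1788 px.
14c + 13·4 = 1788 → 14c = 1736 → c = 124 px.
Before column 12: the margin + 11 columns + 11 gaps.
Offset = 16 + 11·(124 + 4) = 16 + 1408 = 1424 px.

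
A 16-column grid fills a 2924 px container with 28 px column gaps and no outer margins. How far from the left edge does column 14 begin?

2398.5 px

16 columns + 15 column gaps: 16c + 15·28 = 2924.
16c = 2924 − 420 = 2504, so c = 156.5 px.
No margin, so column 14 starts at 13·(column + gutter) = 13·184.5 = 2398.5 px.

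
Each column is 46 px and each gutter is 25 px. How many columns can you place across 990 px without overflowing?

14 columns: 14·46 + 13·25 = 969 px ≤ 990.
15 columns: 1040 px > 990. So 14.

14 columns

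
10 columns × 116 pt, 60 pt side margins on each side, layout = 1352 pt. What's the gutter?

8 pt

Take off 120 pt of margins, leaving 1232 pt.
Columns use 1160 pt, leaving 72 pt across 9 gutters = 8 pt each.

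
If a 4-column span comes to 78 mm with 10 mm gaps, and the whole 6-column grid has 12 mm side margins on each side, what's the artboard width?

146 mm

4c + 3·10 = 78 → 4c = 48 → c = 12 mm.
Artboard = 2·12 + 6·12 + 5·10 = 24 + 72 + 50 = 146 mm.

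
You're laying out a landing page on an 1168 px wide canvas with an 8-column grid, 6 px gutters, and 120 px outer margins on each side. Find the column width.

Content width = 1168 − 2·120 = 928 px.
928 − 7·6 = 886; ÷8 gives c = 110.75 px.

110.75 px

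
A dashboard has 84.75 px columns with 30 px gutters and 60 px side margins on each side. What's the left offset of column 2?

Each column+gutter stride is 114.75 px; 1 of them past the 60 px margin is 60 + 114.75 = 174.75 px.

174.75 px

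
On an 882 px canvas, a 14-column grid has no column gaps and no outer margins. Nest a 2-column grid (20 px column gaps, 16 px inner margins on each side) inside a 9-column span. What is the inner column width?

With no column gaps, each column is 882/14 = 63 px.
9-column span = 9·63 = 567 px.
Inner content = 567 − 2·16 = 535 px.
535 − 1·20 = 515; ÷2 gives d = 257.5 px.

257.5 px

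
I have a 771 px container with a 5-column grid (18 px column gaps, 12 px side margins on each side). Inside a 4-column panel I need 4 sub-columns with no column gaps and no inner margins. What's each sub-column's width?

Outer content = 771 − 2·12 = 747 px.
5c + 4·18 = 747 → 5c = 675 → c = 135 px.
4-column span = 4·135 + 3·18 = 594 px.
With no column gaps, each column is 594/4 = 148.5 px.

148.5 px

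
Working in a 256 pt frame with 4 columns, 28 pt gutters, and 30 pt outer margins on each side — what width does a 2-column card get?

Content width = 256 − 2·30 = 196 pt.
4c + 3·28 = 196 → 4c = 112 → c = 28 pt.
2 columns plus 1 gutter: 56 + 28 = 84 pt.

84 pt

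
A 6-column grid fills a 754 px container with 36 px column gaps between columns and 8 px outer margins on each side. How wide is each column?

Subtract both margins: 754 − 2·8 = 738 px.
Subtracting 5 column gaps of 36 leaves 558 for 6 columns, so c = 93 px.

93 px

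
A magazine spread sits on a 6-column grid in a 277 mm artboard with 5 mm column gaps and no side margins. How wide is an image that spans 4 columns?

6c + 5·5 = 277 → 6c = 252 → c = 42 mm.
4 columns plus 3 column gaps: 168 + 15 = 183 mm.

183 mm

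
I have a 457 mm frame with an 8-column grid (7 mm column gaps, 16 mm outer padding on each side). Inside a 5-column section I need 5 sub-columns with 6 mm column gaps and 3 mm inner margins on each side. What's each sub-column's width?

Outer content = 457 − 2·16 = 425 mm.
8c + 7·7 = 425 → 8c = 376 → c = 47 mm.
Span of 5: 5·47 + 4·7 = 235 + 28 = 263 mm.
Inner content = 263 − 2·3 = 257 mm.
5d + 4·6 = 257 → 5d = 233 → d = 46.6 mm.

46.6 mm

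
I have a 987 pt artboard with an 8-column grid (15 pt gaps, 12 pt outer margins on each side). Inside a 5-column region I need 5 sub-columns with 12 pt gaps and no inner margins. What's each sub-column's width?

Subtract both margins: 987 − 2·12 = 963 pt.
963 − 7·15 = 858; ÷8 gives c = 107.25 pt.
Span of 5: 5·107.25 + 4·15 = 536.25 + 60 = 596.25 pt.
5 columns + 4 gaps: 5d + 4·12 = 596.25.
5d = 596.25 − 48 = 548.25, so d = 109.65 pt.

109.65 pt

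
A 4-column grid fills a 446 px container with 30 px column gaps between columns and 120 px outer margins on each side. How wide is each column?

Subtract both margins: 446 − 2·120 = 206 px.
206 − 3·30 = 116; ÷4 gives c = 29 px.

29 px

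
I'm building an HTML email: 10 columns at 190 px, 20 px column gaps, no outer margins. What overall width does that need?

2080 px

Layout = 10·190 + 9·20 = 1900 + 180 = 2080 px.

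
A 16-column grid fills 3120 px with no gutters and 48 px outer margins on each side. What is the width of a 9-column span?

1701 px

Inside the margins: 3120 − 96 = 3024 px.
3024 / 16 = 189 px per column.
9-column span = 9·189 = 1701 px.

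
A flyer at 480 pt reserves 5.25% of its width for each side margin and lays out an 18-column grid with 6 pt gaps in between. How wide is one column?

480 × (1 − 2·5.25%) = 480 × 89.5% = 429.6 pt for the columns.
18 columns + 17 gaps: 18c + 17·6 = 429.6.
18c = 429.6 − 102 = 327.6, so c = 18.2 pt.

18.2 pt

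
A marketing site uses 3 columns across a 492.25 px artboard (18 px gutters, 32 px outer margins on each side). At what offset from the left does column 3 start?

Content = 492.25 − 2·32 = 428.25 px.
3 columns + 2 gutters: 3c + 2·18 = 428.25.
3c = 428.25 − 36 = 392.25, so c = 130.75 px.
Each column+gutter stride is 148.75 px; 2 of them past the 32 px margin is 32 + 297.5 = 329.5 px.

329.5 px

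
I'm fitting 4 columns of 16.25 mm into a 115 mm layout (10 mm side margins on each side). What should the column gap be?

Subtract both margins: 115 − 2·10 = 95 mm.
Columns use 65 mm, leaving 30 mm across 3 column gaps = 10 mm each.

10 mm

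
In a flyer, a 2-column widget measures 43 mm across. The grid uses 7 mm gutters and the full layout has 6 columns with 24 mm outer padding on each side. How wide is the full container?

Subtracting 1 gutter of 7 leaves 36 for 2 columns, so c = 18 mm.
Total width: 2·24 + 6·18 + 5·7 = 191 mm.

191 mm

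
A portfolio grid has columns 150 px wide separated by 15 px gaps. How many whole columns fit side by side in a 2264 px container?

Each extra column adds 150 + 15 = 165 px.
(2264 + 15) / 165 = 13.81, so 13 columns fit.

13 columns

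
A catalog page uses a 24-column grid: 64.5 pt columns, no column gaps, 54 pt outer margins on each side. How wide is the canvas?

1656 pt

Canvas = 2·54 + 24·64.5 = 108 + 1548 = 1656 pt.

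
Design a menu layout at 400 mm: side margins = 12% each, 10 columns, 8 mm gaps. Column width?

400 × (1 − 2·12%) = 400 × 76% = 304 mm for the columns.
304 − 9·8 = 232; ÷10 gives c = 23.2 mm.

23.2 mm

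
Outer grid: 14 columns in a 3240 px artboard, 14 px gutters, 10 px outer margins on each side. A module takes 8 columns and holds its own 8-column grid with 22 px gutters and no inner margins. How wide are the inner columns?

210 px

Take off 20 px of margins, leaving 3220 px.
Subtracting 13 gutters of 14 leaves 3038 for 14 columns, so c = 217 px.
Span of 8: 8·217 + 7·14 = 1736 + 98 = 1834 px.
8 columns + 7 gutters: 8d + 7·22 = 1834.
8d = 1834 − 154 = 1680, so d = 210 px.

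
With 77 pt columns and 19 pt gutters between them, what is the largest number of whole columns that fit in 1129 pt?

11 columns

Each extra column adds 77 + 19 = 96 pt.
(1129 + 19) / 96 = 11.96, so 11 columns fit.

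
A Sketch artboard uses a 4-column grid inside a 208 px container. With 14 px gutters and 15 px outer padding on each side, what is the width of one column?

34 px

Inside the margins: 208 − 30 = 178 px.
4 columns + 3 gutters: 4c + 3·14 = 178.
4c = 178 − 42 = 136, so c = 34 px.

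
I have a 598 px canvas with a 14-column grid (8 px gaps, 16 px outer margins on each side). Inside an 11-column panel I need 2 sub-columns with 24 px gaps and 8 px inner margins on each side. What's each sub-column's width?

Inside the margins: 598 − 32 = 566 px.
14c + 13·8 = 566 → 14c = 462 → c = 33 px.
Span of 11: 11·33 + 10·8 = 363 + 80 = 443 px.
Inner content = 443 − 2·8 = 427 px.
2d + 1·24 = 427 → 2d = 403 → d = 201.5 px.

201.5 px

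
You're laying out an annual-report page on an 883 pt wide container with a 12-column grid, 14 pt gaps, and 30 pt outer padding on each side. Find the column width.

55.75 pt

Content width = 883 − 2·30 = 823 pt.
12 columns + 11 gaps: 12c + 11·14 = 823.
12c = 823 − 154 = 669, so c = 55.75 pt.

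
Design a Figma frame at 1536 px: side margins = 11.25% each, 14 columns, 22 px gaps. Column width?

Each margin = 11.25% of 1536 = 172.8 px; content = 1536 − 2·172.8 = 1190.4 px.
1190.4 − 13·22 = 904.4; ÷14 gives c = 64.6 px.

64.6 px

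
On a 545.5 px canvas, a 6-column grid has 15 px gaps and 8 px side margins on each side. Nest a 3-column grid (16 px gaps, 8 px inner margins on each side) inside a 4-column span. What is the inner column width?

Inside the margins: 545.5 − 16 = 529.5 px.
Subtracting 5 gaps of 15 leaves 454.5 for 6 columns, so c = 75.75 px.
Span of 4: 4·75.75 + 3·15 = 303 + 45 = 348 px.
Inner content = 348 − 2·8 = 332 px.
3 columns + 2 gaps: 3d + 2·16 = 332.
3d = 332 − 32 = 300, so d = 100 px.

100 px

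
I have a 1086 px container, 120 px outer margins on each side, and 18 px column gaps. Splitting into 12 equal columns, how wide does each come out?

Inside the margins: 1086 − 240 = 846 px.
12 columns + 11 column gaps: 12c + 11·18 = 846.
12c = 846 − 198 = 648, so c = 54 px.

54 px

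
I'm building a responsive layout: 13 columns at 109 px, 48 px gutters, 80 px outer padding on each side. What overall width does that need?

2153 px

Total width: 2·80 + 13·109 + 12·48 = 2153 px.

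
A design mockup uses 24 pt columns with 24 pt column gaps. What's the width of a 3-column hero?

3-column span = 3·24 + 2·24 = 120 pt.

120 pt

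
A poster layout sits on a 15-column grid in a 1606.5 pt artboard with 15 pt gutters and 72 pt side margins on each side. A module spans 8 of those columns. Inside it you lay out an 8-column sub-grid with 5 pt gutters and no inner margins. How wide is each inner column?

92.25 pt

Take off 144 pt of margins, leaving 1462.5 pt.
1462.5 − 14·15 = 1252.5; ÷15 gives c = 83.5 pt.
8-column span = 8·83.5 + 7·15 = 773 pt.
773 − 7·5 = 738; ÷8 gives d = 92.25 pt.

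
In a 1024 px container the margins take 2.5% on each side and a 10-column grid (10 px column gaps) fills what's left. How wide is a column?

Each margin = 2.5% of 1024 = 25.6 px; content = 1024 − 2·25.6 = 972.8 px.
10c + 9·10 = 972.8 → 10c = 882.8 → c = 88.28 px.

88.28 px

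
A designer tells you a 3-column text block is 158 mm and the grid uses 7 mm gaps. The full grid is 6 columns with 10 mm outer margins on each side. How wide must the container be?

158 − 2·7 = 144; ÷3 gives c = 48 mm.
Adding margins, columns and gutters: 20 + 288 + 35 = 343 mm.

343 mm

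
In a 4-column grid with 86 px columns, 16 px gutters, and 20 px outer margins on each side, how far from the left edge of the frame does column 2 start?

Before column 2: the margin + 1 column + 1 gutter.
Offset = 20 + 1·(86 + 16) = 20 + 102 = 122 px.

122 px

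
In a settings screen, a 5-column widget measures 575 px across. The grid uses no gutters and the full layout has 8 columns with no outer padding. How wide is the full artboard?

With no gutters, each column is 575/5 = 115 px.
Summing: 920 = 920 px.

920 px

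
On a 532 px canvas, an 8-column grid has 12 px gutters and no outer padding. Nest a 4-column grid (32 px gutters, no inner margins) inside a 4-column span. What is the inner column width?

8 columns + 7 gutters: 8c + 7·12 = 532.
8c = 532 − 84 = 448, so c = 56 px.
4-column span = 4·56 + 3·12 = 260 px.
4 columns + 3 gutters: 4d + 3·32 = 260.
4d = 260 − 96 = 164, so d = 41 px.

41 px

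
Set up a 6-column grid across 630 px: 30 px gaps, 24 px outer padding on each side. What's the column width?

72 px

Inside the margins: 630 − 48 = 582 px.
6c + 5·30 = 582 → 6c = 432 → c = 72 px.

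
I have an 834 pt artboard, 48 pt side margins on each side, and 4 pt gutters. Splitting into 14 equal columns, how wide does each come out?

Subtract both margins: 834 − 2·48 = 738 pt.
14c + 13·4 = 738 → 14c = 686 → c = 49 pt.

49 pt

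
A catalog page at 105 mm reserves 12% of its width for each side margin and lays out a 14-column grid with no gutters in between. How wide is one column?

5.7 mm

Margins: 12% × 105 = 12.6 mm each, so content = 105 − 25.2 = 79.8 mm.
14c = 79.8 → c = 5.7 mm.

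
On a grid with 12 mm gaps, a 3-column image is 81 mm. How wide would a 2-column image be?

50 mm

3 columns + 2 gaps: 3c + 2·12 = 81.
3c = 81 − 24 = 57, so c = 19 mm.
2 columns plus 1 gap: 38 + 12 = 50 mm.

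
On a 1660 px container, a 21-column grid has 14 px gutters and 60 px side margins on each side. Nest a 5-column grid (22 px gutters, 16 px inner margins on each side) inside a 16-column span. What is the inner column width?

Subtract both margins: 1660 − 2·60 = 1540 px.
1540 − 20·14 = 1260; ÷21 gives c = 60 px.
16-column span = 16·60 + 15·14 = 1170 px.
Inner content = 1170 − 2·16 = 1138 px.
Subtracting 4 gutters of 22 leaves 1050 for 5 columns, so d = 210 px.

210 px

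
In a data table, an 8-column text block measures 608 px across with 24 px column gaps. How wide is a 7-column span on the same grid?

529 px

8 columns + 7 column gaps: 8c + 7·24 = 608.
8c = 608 − 168 = 440, so c = 55 px.
Span of 7: 7·55 + 6·24 = 385 + 144 = 529 px.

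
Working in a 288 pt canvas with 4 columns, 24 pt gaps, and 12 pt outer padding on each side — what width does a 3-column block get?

Inside the margins: 288 − 24 = 264 pt.
4c + 3·24 = 264 → 4c = 192 → c = 48 pt.
3 columns plus 2 gaps: 144 + 48 = 192 pt.

192 pt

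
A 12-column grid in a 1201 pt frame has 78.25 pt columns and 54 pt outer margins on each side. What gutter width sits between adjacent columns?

14 pt

Inside the margins: 1201 − 108 = 1093 pt.
Columns use 939 pt, leaving 154 pt across 11 gutters = 14 pt each.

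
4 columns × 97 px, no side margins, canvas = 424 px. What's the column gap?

12 px

4·97 + 3g = 424 → 3g = 36 → g = 12 px.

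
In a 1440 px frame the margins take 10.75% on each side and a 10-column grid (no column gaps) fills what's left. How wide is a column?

Each margin = 10.75% of 1440 = 154.8 px; content = 1440 − 2·154.8 = 1130.4 px.
1130.4 / 10 = 113.04 px per column.

113.04 px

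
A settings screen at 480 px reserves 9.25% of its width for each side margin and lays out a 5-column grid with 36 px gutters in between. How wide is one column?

49.44 px

Each margin = 9.25% of 480 = 44.4 px; content = 480 − 2·44.4 = 391.2 px.
5 columns + 4 gutters: 5c + 4·36 = 391.2.
5c = 391.2 − 144 = 247.2, so c = 49.44 px.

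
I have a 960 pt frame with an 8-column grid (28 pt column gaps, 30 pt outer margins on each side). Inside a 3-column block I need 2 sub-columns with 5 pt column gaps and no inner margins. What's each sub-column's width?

Take off 60 pt of margins, leaving 900 pt.
Subtracting 7 column gaps of 28 leaves 704 for 8 columns, so c = 88 pt.
Span of 3: 3·88 + 2·28 = 264 + 56 = 320 pt.
2 columns + 1 column gap: 2d + 1·5 = 320.
2d = 320 − 5 = 315, so d = 157.5 pt.

157.5 pt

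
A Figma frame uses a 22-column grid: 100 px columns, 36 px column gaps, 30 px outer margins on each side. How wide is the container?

3016 px

Adding margins, columns and gutters: 60 + 2200 + 756 = 3016 px.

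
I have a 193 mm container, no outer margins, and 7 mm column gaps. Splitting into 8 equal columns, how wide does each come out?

8 columns + 7 column gaps: 8c + 7·7 = 193.
8c = 193 − 49 = 144, so c = 18 mm.

18 mm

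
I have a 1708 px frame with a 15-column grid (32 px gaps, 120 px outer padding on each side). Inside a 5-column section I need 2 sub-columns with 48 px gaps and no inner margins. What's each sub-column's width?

Outer content = 1708 − 2·120 = 1468 px.
15 columns + 14 gaps: 15c + 14·32 = 1468.
15c = 1468 − 448 = 1020, so c = 68 px.
5 columns plus 4 gaps: 340 + 128 = 468 px.
Subtracting 1 gap of 48 leaves 420 for 2 columns, so d = 210 px.

210 px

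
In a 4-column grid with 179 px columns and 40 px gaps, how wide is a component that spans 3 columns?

617 px

Span of 3: 3·179 + 2·40 = 537 + 80 = 617 px.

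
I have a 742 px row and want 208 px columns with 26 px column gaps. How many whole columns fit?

Each extra column adds 208 + 26 = 234 px.
(742 + 26) / 234 = 3.28, so 3 columns fit.

3 columns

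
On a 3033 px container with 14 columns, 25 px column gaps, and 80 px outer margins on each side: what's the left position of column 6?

Subtract both margins: 3033 − 2·80 = 2873 px.
14c + 13·25 = 2873 → 14c = 2548 → c = 182 px.
Column 6 starts at margin + 5·(column + gutter) = 80 + 5·207 = 1115 px.

1115 px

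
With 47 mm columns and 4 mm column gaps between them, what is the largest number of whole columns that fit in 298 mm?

5 columns

k columns need k·47 + (k−1)·4 = k·51 − 4.
k·51 − 4 ≤ 298 → k ≤ 302 / 51 ≈ 5.92, so k = 5.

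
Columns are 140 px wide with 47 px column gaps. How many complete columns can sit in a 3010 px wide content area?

16 columns

16 columns: 16·140 + 15·47 = 2945 px ≤ 3010.
17 columns: 3132 px > 3010. So 16.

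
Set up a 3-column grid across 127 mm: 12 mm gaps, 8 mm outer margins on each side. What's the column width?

29 mm

Content width = 127 − 2·8 = 111 mm.
3c + 2·12 = 111 → 3c = 87 → c = 29 mm.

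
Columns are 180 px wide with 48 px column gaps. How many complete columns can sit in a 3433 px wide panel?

15 columns

15 columns: 15·180 + 14·48 = 3372 px ≤ 3433.
16 columns: 3600 px > 3433. So 15.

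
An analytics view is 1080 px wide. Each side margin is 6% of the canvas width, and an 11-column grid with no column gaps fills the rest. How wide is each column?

Margins: 6% × 1080 = 64.8 px each, so content = 1080 − 129.6 = 950.4 px.
11c = 950.4 → c = 86.4 px.

86.4 px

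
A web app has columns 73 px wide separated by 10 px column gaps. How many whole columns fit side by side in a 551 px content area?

6 columns

6 columns: 6·73 + 5·10 = 488 px ≤ 551.
7 columns: 571 px > 551. So 6.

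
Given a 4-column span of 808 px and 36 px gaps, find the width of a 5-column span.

4 columns + 3 gaps: 4c + 3·36 = 808.
4c = 808 − 108 = 700, so c = 175 px.
Span of 5: 5·175 + 4·36 = 875 + 144 = 1019 px.

1019 px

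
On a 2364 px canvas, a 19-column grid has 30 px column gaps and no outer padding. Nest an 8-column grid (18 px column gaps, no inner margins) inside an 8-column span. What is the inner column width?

106.5 px

19c + 18·30 = 2364 → 19c = 1824 → c = 96 px.
8 columns plus 7 column gaps: 768 + 210 = 978 px.
Subtracting 7 column gaps of 18 leaves 852 for 8 columns, so d = 106.5 px.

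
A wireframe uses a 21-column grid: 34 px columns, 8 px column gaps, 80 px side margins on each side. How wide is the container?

1034 px

Adding margins, columns and gutters: 160 + 714 + 160 = 1034 px.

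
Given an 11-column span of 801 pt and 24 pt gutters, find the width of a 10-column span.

726 pt

801 − 10·24 = 561; ÷11 gives c = 51 pt.
Span of 10: 10·51 + 9·24 = 510 + 216 = 726 pt.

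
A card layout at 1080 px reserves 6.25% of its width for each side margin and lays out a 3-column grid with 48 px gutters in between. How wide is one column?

283 px

Margins: 6.25% × 1080 = 67.5 px each, so content = 1080 − 135 = 945 px.
3 columns + 2 gutters: 3c + 2·48 = 945.
3c = 945 − 96 = 849, so c = 283 px.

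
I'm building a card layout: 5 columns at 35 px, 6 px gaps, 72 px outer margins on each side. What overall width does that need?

343 px

Container = 2·72 + 5·35 + 4·6 = 144 + 175 + 24 = 343 px.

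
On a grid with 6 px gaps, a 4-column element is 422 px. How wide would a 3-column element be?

422 − 3·6 = 404; ÷4 gives c = 101 px.
3-column span = 3·101 + 2·6 = 315 px.

315 px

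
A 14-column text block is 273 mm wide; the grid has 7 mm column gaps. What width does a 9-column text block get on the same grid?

14 columns + 13 column gaps: 14c + 13·7 = 273.
14c = 273 − 91 = 182, so c = 13 mm.
9 columns plus 8 column gaps: 117 + 56 = 173 mm.

173 mm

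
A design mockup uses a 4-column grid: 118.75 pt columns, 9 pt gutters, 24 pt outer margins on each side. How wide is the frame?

550 pt

Frame = 2·24 + 4·118.75 + 3·9 = 48 + 475 + 27 = 550 pt.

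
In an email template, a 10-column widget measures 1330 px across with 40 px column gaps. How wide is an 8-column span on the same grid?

Subtracting 9 column gaps of 40 leaves 970 for 10 columns, so c = 97 px.
8 columns plus 7 column gaps: 776 + 280 = 1056 px.

1056 px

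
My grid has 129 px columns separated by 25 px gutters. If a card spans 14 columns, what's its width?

14 columns plus 13 gutters: 1806 + 325 = 2131 px.

2131 px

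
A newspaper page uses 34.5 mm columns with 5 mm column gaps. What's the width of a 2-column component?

74 mm

2 columns plus 1 column gap: 69 + 5 = 74 mm.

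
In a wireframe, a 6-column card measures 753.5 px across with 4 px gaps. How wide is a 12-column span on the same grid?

1511 px

6c + 5·4 = 753.5 → 6c = 733.5 → c = 122.25 px.
Span of 12: 12·122.25 + 11·4 = 1467 + 44 = 1511 px.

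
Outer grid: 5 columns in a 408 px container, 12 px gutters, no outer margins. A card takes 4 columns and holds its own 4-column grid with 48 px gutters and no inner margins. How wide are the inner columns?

45 px

Subtracting 4 gutters of 12 leaves 360 for 5 columns, so c = 72 px.
Span of 4: 4·72 + 3·12 = 288 + 36 = 324 px.
324 − 3·48 = 180; ÷4 gives d = 45 px.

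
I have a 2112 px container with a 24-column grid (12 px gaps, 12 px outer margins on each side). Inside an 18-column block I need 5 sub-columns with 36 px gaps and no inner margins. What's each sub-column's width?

283.8 px

Inside the margins: 2112 − 24 = 2088 px.
24c + 23·12 = 2088 → 24c = 1812 → c = 75.5 px.
Span of 18: 18·75.5 + 17·12 = 1359 + 204 = 1563 px.
Subtracting 4 gaps of 36 leaves 1419 for 5 columns, so d = 283.8 px.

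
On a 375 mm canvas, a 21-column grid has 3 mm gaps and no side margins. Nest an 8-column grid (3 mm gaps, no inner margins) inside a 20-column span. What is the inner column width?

42 mm

21 columns + 20 gaps: 21c + 20·3 = 375.
21c = 375 − 60 = 315, so c = 15 mm.
20-column span = 20·15 + 19·3 = 357 mm.
Subtracting 7 gaps of 3 leaves 336 for 8 columns, so d = 42 mm.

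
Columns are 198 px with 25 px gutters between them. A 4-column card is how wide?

867 px

4-column span = 4·198 + 3·25 = 867 px.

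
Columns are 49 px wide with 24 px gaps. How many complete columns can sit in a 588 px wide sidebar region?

k columns need k·49 + (k−1)·24 = k·73 − 24.
k·73 − 24 ≤ 588 → k ≤ 612 / 73 ≈ 8.38, so k = 8.

8 columns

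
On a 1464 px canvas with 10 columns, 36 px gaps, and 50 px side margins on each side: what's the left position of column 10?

Take off 100 px of margins, leaving 1364 px.
Subtracting 9 gaps of 36 leaves 1040 for 10 columns, so c = 104 px.
Column 10 starts at margin + 9·(column + gutter) = 50 + 9·140 = 1310 px.

1310 px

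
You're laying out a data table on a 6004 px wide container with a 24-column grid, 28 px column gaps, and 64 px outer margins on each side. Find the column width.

Subtract both margins: 6004 − 2·64 = 5876 px.
24c + 23·28 = 5876 → 24c = 5232 → c = 218 px.

218 px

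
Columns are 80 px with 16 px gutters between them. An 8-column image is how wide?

Span of 8: 8·80 + 7·16 = 640 + 112 = 752 px.

752 px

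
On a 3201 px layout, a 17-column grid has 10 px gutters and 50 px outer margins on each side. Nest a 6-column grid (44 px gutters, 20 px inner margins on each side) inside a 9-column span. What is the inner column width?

Take off 100 px of margins, leaving 3101 px.
17c + 16·10 = 3101 → 17c = 2941 → c = 173 px.
9 columns plus 8 gutters: 1557 + 80 = 1637 px.
Inner content = 1637 − 2·20 = 1597 px.
1597 − 5·44 = 1377; ÷6 gives d = 229.5 px.

229.5 px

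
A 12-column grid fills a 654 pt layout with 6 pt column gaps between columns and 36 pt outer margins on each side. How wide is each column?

Content width = 654 − 2·36 = 582 pt.
Subtracting 11 column gaps of 6 leaves 516 for 12 columns, so c = 43 pt.

43 pt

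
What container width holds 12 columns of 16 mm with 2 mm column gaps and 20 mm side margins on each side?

254 mm

Adding margins, columns and gutters: 40 + 192 + 22 = 254 mm.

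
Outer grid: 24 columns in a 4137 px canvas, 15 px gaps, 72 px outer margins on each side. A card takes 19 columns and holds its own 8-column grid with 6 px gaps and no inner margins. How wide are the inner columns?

Subtract both margins: 4137 − 2·72 = 3993 px.
24 columns + 23 gaps: 24c + 23·15 = 3993.
24c = 3993 − 345 = 3648, so c = 152 px.
19-column span = 19·152 + 18·15 = 3158 px.
8d + 7·6 = 3158 → 8d = 3116 → d = 389.5 px.

389.5 px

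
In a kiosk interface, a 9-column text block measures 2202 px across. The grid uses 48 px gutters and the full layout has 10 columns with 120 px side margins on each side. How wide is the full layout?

2692 px

9 columns + 8 gutters: 9c + 8·48 = 2202.
9c = 2202 − 384 = 1818, so c = 202 px.
Adding margins, columns and gutters: 240 + 2020 + 432 = 2692 px.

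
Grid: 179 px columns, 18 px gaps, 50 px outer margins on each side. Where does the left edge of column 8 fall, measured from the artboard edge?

1429 px

Each column+gutter stride is 197 px; 7 of them past the 50 px margin is 50 + 1379 = 1429 px.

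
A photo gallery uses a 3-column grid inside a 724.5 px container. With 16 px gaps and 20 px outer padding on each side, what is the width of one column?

217.5 px

Subtract both margins: 724.5 − 2·20 = 684.5 px.
3 columns + 2 gaps: 3c + 2·16 = 684.5.
3c = 684.5 − 32 = 652.5, so c = 217.5 px.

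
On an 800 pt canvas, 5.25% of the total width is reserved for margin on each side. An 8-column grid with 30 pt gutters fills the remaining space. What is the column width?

63.25 pt

800 × (1 − 2·5.25%) = 800 × 89.5% = 716 pt for the columns.
8 columns + 7 gutters: 8c + 7·30 = 716.
8c = 716 − 210 = 506, so c = 63.25 pt.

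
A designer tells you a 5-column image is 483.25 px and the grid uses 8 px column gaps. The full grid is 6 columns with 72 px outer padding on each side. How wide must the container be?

5 columns + 4 column gaps: 5c + 4·8 = 483.25.
5c = 483.25 − 32 = 451.25, so c = 90.25 px.
Adding margins, columns and gutters: 144 + 541.5 + 40 = 725.5 px.

725.5 px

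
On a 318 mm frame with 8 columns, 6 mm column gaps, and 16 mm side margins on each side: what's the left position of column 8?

271.5 mm

Inside the margins: 318 − 32 = 286 mm.
Subtracting 7 column gaps of 6 leaves 244 for 8 columns, so c = 30.5 mm.
Column 8 starts at margin + 7·(column + gutter) = 16 + 7·36.5 = 271.5 mm.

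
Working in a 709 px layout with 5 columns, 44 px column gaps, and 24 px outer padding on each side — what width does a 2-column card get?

238 px

Content width = 709 − 2·24 = 661 px.
5 columns + 4 column gaps: 5c + 4·44 = 661.
5c = 661 − 176 = 485, so c = 97 px.
2-column span = 2·97 + 1·44 = 238 px.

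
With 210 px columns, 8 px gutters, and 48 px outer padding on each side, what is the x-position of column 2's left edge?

Column 2 starts at margin + 1·(column + gutter) = 48 + 1·218 = 266 px.

266 px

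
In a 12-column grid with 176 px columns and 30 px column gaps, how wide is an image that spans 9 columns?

Span of 9: 9·176 + 8·30 = 1584 + 240 = 1824 px.

1824 px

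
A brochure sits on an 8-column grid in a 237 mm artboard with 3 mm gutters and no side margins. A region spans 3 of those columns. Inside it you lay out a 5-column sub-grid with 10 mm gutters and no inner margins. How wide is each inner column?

Subtracting 7 gutters of 3 leaves 216 for 8 columns, so c = 27 mm.
Span of 3: 3·27 + 2·3 = 81 + 6 = 87 mm.
87 − 4·10 = 47; ÷5 gives d = 9.4 mm.

9.4 mm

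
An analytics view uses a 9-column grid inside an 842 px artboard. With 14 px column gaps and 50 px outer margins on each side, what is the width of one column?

70 px

Inside the margins: 842 − 100 = 742 px.
9 columns + 8 column gaps: 9c + 8·14 = 742.
9c = 742 − 112 = 630, so c = 70 px.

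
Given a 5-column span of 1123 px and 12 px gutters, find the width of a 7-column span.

5 columns + 4 gutters: 5c + 4·12 = 1123.
5c = 1123 − 48 = 1075, so c = 215 px.
Span of 7: 7·215 + 6·12 = 1505 + 72 = 1577 px.

1577 px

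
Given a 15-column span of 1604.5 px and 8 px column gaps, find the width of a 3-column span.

314.5 px

1604.5 − 14·8 = 1492.5; ÷15 gives c = 99.5 px.
3-column span = 3·99.5 + 2·8 = 314.5 px.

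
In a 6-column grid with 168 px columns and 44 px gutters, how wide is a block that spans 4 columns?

4-column span = 4·168 + 3·44 = 804 px.

804 px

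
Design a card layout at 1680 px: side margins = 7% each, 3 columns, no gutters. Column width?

481.6 px

Each margin = 7% of 1680 = 117.6 px; content = 1680 − 2·117.6 = 1444.8 px.
1444.8 / 3 = 481.6 px per column.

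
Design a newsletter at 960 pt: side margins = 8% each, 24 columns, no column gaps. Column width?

Each margin = 8% of 960 = 76.8 pt; content = 960 − 2·76.8 = 806.4 pt.
With no column gaps, each column is 806.4/24 = 33.6 pt.

33.6 pt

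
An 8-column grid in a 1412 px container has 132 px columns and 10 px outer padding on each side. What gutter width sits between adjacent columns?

Inside the margins: 1412 − 20 = 1392 px.
Columns use 1056 px, leaving 336 px across 7 gutters = 48 px each.

48 px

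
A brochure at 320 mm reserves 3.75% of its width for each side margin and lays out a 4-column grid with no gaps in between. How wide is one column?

Each margin = 3.75% of 320 = 12 mm; content = 320 − 2·12 = 296 mm.
4c = 296 → c = 74 mm.

74 mm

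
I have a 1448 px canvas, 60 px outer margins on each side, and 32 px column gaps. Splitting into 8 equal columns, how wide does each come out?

Inside the margins: 1448 − 120 = 1328 px.
8c + 7·32 = 1328 → 8c = 1104 → c = 138 px.

138 px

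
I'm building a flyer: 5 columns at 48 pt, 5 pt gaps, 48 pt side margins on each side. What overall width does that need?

356 pt

Adding margins, columns and gutters: 96 + 240 + 20 = 356 pt.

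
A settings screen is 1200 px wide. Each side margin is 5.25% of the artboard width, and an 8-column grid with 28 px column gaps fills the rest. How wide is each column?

109.75 px

Margins: 5.25% × 1200 = 63 px each, so content = 1200 − 126 = 1074 px.
8c + 7·28 = 1074 → 8c = 878 → c = 109.75 px.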